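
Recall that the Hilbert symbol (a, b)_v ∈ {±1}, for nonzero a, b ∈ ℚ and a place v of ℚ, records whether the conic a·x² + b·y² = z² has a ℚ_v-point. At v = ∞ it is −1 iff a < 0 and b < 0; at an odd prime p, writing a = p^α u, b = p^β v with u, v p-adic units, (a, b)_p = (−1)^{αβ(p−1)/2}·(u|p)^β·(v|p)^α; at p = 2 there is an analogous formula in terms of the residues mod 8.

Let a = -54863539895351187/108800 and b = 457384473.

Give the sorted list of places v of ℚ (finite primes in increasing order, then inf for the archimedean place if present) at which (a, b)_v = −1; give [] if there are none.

(a, b) ≡ (-88179, 17) mod (ℚ^×)²; places V = {2, 3, 5, 7, 11, 13, 17, 19, ∞}.
(a,b)_5: α=-2, u≡4; β=0, v≡3 (mod 5); (4|5)=+1, (3|5)=-1; sign (−1)^0·+1^0·-1^-2 = +1.
(a,b)_17: α=-1, u≡13; β=1, v≡4 (mod 17); (13|17)=+1, (4|17)=+1; sign (−1)^0·+1^1·+1^-1 = +1.
(a,b)_∞: sgn(-88179)=−, sgn(17)=+, so +1.
(a,b)_13: α=3, u≡10; β=2, v≡12 (mod 13); (10|13)=+1, (12|13)=+1; sign (−1)^0·+1^2·+1^3 = +1.
(a,b)_3: α=5, u≡1; β=2, v≡2 (mod 3); (1|3)=+1, (2|3)=-1; sign (−1)^0·+1^2·-1^5 = -1.
(a,b)_7: α=3, u≡5; β=2, v≡3 (mod 7); (5|7)=-1, (3|7)=-1; sign (−1)^0·-1^2·-1^3 = -1.
(a,b)_2: α=-8, β=0; u≡5, v≡1 (mod 8); ε(u)ε(v)=0·0, αω(v)=-8·0, βω(u)=0·1; sum ≡ 0  ⇒  +1.
(a,b)_19: α=5, u≡18; β=2, v≡16 (mod 19); (18|19)=-1, (16|19)=+1; sign (−1)^0·-1^2·+1^5 = +1.
(a,b)_11: α=2, u≡6; β=0, v≡7 (mod 11); (6|11)=-1, (7|11)=-1; sign (−1)^0·-1^0·-1^2 = +1.
|Ram(-88179, 17)| = 2, even; anisotropic at {3, 7}.

[3, 7]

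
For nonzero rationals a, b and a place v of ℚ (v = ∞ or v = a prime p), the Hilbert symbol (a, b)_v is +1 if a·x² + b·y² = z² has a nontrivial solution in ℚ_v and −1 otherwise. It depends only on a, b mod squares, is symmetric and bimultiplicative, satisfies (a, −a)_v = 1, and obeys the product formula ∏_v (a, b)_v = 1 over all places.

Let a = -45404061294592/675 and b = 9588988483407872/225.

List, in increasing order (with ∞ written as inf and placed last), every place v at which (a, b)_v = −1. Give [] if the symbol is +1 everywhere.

[3, 7, 11, 13, 17, 23]

(a, b) ≡ (-2348346, 572033) mod (ℚ^×)²; places V = {2, 3, 5, 7, 11, 13, 17, 19, 23, ∞}.
(a,b)_7: α=3, u≡4; β=3, v≡4 (mod 7); (4|7)=+1, (4|7)=+1; sign (−1)^1·+1^3·+1^3 = -1.
(a,b)_17: α=3, u≡4; β=5, v≡3 (mod 17); (4|17)=+1, (3|17)=-1; sign (−1)^0·+1^5·-1^3 = -1.
(a,b)_23: α=1, u≡1; β=1, v≡6 (mod 23); (1|23)=+1, (6|23)=+1; sign (−1)^1·+1^1·+1^1 = -1.
(a,b)_19: α=0, u≡1; β=1, v≡1 (mod 19); (1|19)=+1, (1|19)=+1; sign (−1)^0·+1^1·+1^0 = +1.
(a,b)_2: α=13, β=12; u≡3, v≡1 (mod 8); ε(u)ε(v)=1·0, αω(v)=13·0, βω(u)=12·1; sum ≡ 0  ⇒  +1.
(a,b)_11: α=1, u≡10; β=1, v≡7 (mod 11); (10|11)=-1, (7|11)=-1; sign (−1)^1·-1^1·-1^1 = -1.
(a,b)_3: α=-3, u≡2; β=-2, v≡2 (mod 3); (2|3)=-1, (2|3)=-1; sign (−1)^0·-1^-2·-1^-3 = -1.
(a,b)_13: α=1, u≡5; β=0, v≡8 (mod 13); (5|13)=-1, (8|13)=-1; sign (−1)^0·-1^0·-1^1 = -1.
(a,b)_5: α=-2, u≡4; β=-2, v≡3 (mod 5); (4|5)=+1, (3|5)=-1; sign (−1)^0·+1^-2·-1^-2 = +1.
(a,b)_∞: sgn(-2348346)=−, sgn(572033)=+, so +1.
Ram(-2348346, 572033) = {3, 7, 11, 13, 17, 23}; no ℚ_3-point on the conic.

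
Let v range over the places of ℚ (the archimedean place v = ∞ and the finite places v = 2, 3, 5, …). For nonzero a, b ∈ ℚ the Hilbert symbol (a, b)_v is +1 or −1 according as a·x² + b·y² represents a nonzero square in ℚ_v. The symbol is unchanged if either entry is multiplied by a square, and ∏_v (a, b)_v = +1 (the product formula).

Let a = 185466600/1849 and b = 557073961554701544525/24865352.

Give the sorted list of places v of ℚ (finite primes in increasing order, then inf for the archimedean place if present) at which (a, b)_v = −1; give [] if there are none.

Mod squares: a ≡ 206074, b ≡ 1482. Check v ∈ {∞, 2, 3, 5, 11, 13, 17, 19, 29, 41, 43}.
v=41: a=41^0·(≡37), b=41^-2·(≡27) mod 41; (37|41)=+1, (27|41)=-1; (−1)^{0·-2·20}·(+1)^-2·(-1)^0 = +1.
v=2: v_2(a)=3, v_2(b)=-3; units ≡ 5, 5 (mod 8); ε·ε+αω+βω = 0·0+3·1+-3·1 ≡ 0  ⇒  (a,b)_2 = +1.
v=17: a=17^1·(≡13), b=17^4·(≡6) mod 17; (13|17)=+1, (6|17)=-1; (−1)^{1·4·8}·(+1)^4·(-1)^1 = -1.
v=13: a=13^0·(≡11), b=13^1·(≡3) mod 13; (11|13)=-1, (3|13)=+1; (−1)^{0·1·6}·(-1)^1·(+1)^0 = -1.
v=43: a=43^-2·(≡32), b=43^-2·(≡2) mod 43; (32|43)=-1, (2|43)=-1; (−1)^{-2·-2·21}·(-1)^-2·(-1)^-2 = +1.
v=19: a=19^1·(≡6), b=19^3·(≡2) mod 19; (6|19)=+1, (2|19)=-1; (−1)^{1·3·9}·(+1)^3·(-1)^1 = +1.
v=3: a=3^2·(≡1), b=3^5·(≡2) mod 3; (1|3)=+1, (2|3)=-1; (−1)^{2·5·1}·(+1)^5·(-1)^2 = +1.
v=∞: 206074 > 0 and 1482 > 0  ⇒  (a,b)_∞ = +1.
v=29: a=29^1·(≡4), b=29^2·(≡8) mod 29; (4|29)=+1, (8|29)=-1; (−1)^{1·2·14}·(+1)^2·(-1)^1 = -1.
v=5: a=5^2·(≡1), b=5^2·(≡3) mod 5; (1|5)=+1, (3|5)=-1; (−1)^{2·2·2}·(+1)^2·(-1)^2 = +1.
v=11: a=11^1·(≡9), b=11^4·(≡6) mod 11; (9|11)=+1, (6|11)=-1; (−1)^{1·4·5}·(+1)^4·(-1)^1 = -1.
Ram(206074, 1482) = {11, 13, 17, 29}; no ℚ_11-point on the conic.

[11, 13, 17, 29]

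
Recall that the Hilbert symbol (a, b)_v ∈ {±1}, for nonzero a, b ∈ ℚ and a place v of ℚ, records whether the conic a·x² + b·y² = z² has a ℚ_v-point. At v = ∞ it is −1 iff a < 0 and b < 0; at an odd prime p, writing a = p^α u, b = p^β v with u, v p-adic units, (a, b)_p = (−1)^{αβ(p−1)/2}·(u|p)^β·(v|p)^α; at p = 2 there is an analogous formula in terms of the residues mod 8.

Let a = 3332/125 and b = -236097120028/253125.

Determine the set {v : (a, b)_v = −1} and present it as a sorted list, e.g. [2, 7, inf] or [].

(a, b) ≡ (85, -3515) mod (ℚ^×)²; places V = {2, 3, 5, 7, 11, 17, 19, 37, ∞}.
(a,b)_37: α=0, u≡16; β=1, v≡4 (mod 37); (16|37)=+1, (4|37)=+1; sign (−1)^0·+1^1·+1^0 = +1.
(a,b)_2: α=2, β=2; u≡5, v≡5 (mod 8); ε(u)ε(v)=0·0, αω(v)=2·1, βω(u)=2·1; sum ≡ 0  ⇒  +1.
(a,b)_5: α=-3, u≡2; β=-5, v≡2 (mod 5); (2|5)=-1, (2|5)=-1; sign (−1)^0·-1^-5·-1^-3 = +1.
(a,b)_7: α=2, u≡2; β=4, v≡3 (mod 7); (2|7)=+1, (3|7)=-1; sign (−1)^0·+1^4·-1^2 = +1.
(a,b)_17: α=1, u≡10; β=2, v≡1 (mod 17); (10|17)=-1, (1|17)=+1; sign (−1)^0·-1^2·+1^1 = +1.
(a,b)_3: α=0, u≡1; β=-4, v≡1 (mod 3); (1|3)=+1, (1|3)=+1; sign (−1)^0·+1^-4·+1^0 = +1.
(a,b)_∞: sgn(85)=+, sgn(-3515)=−, so +1.
(a,b)_19: α=0, u≡11; β=1, v≡17 (mod 19); (11|19)=+1, (17|19)=+1; sign (−1)^0·+1^1·+1^0 = +1.
(a,b)_11: α=0, u≡8; β=2, v≡9 (mod 11); (8|11)=-1, (9|11)=+1; sign (−1)^0·-1^2·+1^0 = +1.
Ram(a, b) = ∅: the form 85·x² + -3515·y² − z² is isotropic over every ℚ_v, so by Hasse–Minkowski it is isotropic over ℚ.

[]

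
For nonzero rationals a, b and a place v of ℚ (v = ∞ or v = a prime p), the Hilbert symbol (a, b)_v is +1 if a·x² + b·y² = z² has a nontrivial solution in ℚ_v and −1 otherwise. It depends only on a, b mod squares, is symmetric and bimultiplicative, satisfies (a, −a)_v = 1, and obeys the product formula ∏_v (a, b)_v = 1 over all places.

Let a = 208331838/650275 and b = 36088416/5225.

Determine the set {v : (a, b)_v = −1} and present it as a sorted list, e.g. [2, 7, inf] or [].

[7, 13, 17, 19]

Mod squares: a ≡ 92378, b ≡ 646646. Check v ∈ {∞, 2, 3, 5, 7, 11, 13, 17, 19, 23, 37}.
v=23: a=23^2·(≡19), b=23^0·(≡9) mod 23; (19|23)=-1, (9|23)=+1; (−1)^{2·0·11}·(-1)^0·(+1)^2 = +1.
v=7: a=7^0·(≡5), b=7^1·(≡3) mod 7; (5|7)=-1, (3|7)=-1; (−1)^{0·1·3}·(-1)^1·(-1)^0 = -1.
v=∞: 92378 > 0 and 646646 > 0  ⇒  (a,b)_∞ = +1.
v=13: a=13^1·(≡5), b=13^1·(≡1) mod 13; (5|13)=-1, (1|13)=+1; (−1)^{1·1·6}·(-1)^1·(+1)^1 = -1.
v=37: a=37^-2·(≡11), b=37^0·(≡12) mod 37; (11|37)=+1, (12|37)=+1; (−1)^{-2·0·18}·(+1)^0·(+1)^-2 = +1.
v=17: a=17^1·(≡3), b=17^1·(≡4) mod 17; (3|17)=-1, (4|17)=+1; (−1)^{1·1·8}·(-1)^1·(+1)^1 = -1.
v=11: a=11^1·(≡3), b=11^-1·(≡6) mod 11; (3|11)=+1, (6|11)=-1; (−1)^{1·-1·5}·(+1)^-1·(-1)^1 = +1.
v=2: v_2(a)=1, v_2(b)=5; units ≡ 5, 3 (mod 8); ε·ε+αω+βω = 0·1+1·1+5·1 ≡ 0  ⇒  (a,b)_2 = +1.
v=19: a=19^-1·(≡5), b=19^-1·(≡7) mod 19; (5|19)=+1, (7|19)=+1; (−1)^{-1·-1·9}·(+1)^-1·(+1)^-1 = -1.
v=3: a=3^4·(≡2), b=3^6·(≡2) mod 3; (2|3)=-1, (2|3)=-1; (−1)^{4·6·1}·(-1)^6·(-1)^4 = +1.
v=5: a=5^-2·(≡3), b=5^-2·(≡4) mod 5; (3|5)=-1, (4|5)=+1; (−1)^{-2·-2·2}·(-1)^-2·(+1)^-2 = +1.
|Ram(92378, 646646)| = 4, even; anisotropic at {7, 13, 17, 19}.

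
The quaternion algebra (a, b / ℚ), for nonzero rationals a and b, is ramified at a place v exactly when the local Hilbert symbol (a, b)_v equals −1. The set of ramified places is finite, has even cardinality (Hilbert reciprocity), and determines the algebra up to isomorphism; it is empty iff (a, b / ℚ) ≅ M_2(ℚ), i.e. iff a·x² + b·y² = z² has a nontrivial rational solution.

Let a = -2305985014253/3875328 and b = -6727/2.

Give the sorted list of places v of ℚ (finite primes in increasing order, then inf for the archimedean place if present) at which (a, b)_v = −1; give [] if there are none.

[2, 7, 17, 41, 43, inf]

(a, b) ≡ (-1378666, -14) mod (ℚ^×)²; places V = {2, 3, 7, 17, 23, 29, 31, 41, 43, 59, ∞}.
(a,b)_2: α=-9, β=-1; u≡3, v≡1 (mod 8); ε(u)ε(v)=1·0, αω(v)=-9·0, βω(u)=-1·1; sum ≡ 1  ⇒  -1.
(a,b)_17: α=1, u≡1; β=0, v≡11 (mod 17); (1|17)=+1, (11|17)=-1; sign (−1)^0·+1^0·-1^1 = -1.
(a,b)_3: α=-2, u≡2; β=0, v≡1 (mod 3); (2|3)=-1, (1|3)=+1; sign (−1)^0·-1^0·+1^-2 = +1.
(a,b)_41: α=1, u≡27; β=0, v≡19 (mod 41); (27|41)=-1, (19|41)=-1; sign (−1)^0·-1^0·-1^1 = -1.
(a,b)_23: α=1, u≡22; β=0, v≡6 (mod 23); (22|23)=-1, (6|23)=+1; sign (−1)^0·-1^0·+1^1 = +1.
(a,b)_7: α=0, u≡5; β=1, v≡6 (mod 7); (5|7)=-1, (6|7)=-1; sign (−1)^0·-1^1·-1^0 = -1.
(a,b)_31: α=2, u≡7; β=2, v≡12 (mod 31); (7|31)=+1, (12|31)=-1; sign (−1)^0·+1^2·-1^2 = +1.
(a,b)_43: α=1, u≡17; β=0, v≡12 (mod 43); (17|43)=+1, (12|43)=-1; sign (−1)^0·+1^0·-1^1 = -1.
(a,b)_29: α=-2, u≡4; β=0, v≡15 (mod 29); (4|29)=+1, (15|29)=-1; sign (−1)^0·+1^0·-1^-2 = +1.
(a,b)_59: α=2, u≡5; β=0, v≡29 (mod 59); (5|59)=+1, (29|59)=+1; sign (−1)^0·+1^0·+1^2 = +1.
(a,b)_∞: sgn(-1378666)=−, sgn(-14)=−, so -1.
(-1378666, -14 / ℚ) ramifies at {2, 7, 17, 41, 43, ∞}: a division algebra.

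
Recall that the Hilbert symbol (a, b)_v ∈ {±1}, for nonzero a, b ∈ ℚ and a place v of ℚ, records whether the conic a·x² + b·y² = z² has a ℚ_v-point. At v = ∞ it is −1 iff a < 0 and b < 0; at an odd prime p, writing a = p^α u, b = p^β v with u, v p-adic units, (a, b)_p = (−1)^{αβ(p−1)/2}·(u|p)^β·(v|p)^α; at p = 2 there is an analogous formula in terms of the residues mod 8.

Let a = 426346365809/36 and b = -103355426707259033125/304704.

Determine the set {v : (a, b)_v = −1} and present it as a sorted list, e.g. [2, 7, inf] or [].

Mod squares: a ≡ 51484889, b ≡ -3757117. Check v ∈ {∞, 2, 3, 5, 7, 13, 17, 19, 23, 29, 41, 43, 53}.
v=∞: 51484889 > 0 and -3757117 < 0  ⇒  (a,b)_∞ = +1.
v=19: a=19^1·(≡12), b=19^1·(≡1) mod 19; (12|19)=-1, (1|19)=+1; (−1)^{1·1·9}·(-1)^1·(+1)^1 = +1.
v=29: a=29^1·(≡2), b=29^0·(≡9) mod 29; (2|29)=-1, (9|29)=+1; (−1)^{1·0·14}·(-1)^0·(+1)^1 = +1.
v=5: a=5^0·(≡4), b=5^4·(≡3) mod 5; (4|5)=+1, (3|5)=-1; (−1)^{0·4·2}·(+1)^4·(-1)^0 = +1.
v=13: a=13^2·(≡1), b=13^1·(≡5) mod 13; (1|13)=+1, (5|13)=-1; (−1)^{2·1·6}·(+1)^1·(-1)^2 = +1.
v=17: a=17^0·(≡15), b=17^2·(≡2) mod 17; (15|17)=+1, (2|17)=+1; (−1)^{0·2·8}·(+1)^2·(+1)^0 = +1.
v=2: v_2(a)=-2, v_2(b)=-6; units ≡ 1, 3 (mod 8); ε·ε+αω+βω = 0·1+-2·1+-6·0 ≡ 0  ⇒  (a,b)_2 = +1.
v=43: a=43^1·(≡6), b=43^2·(≡26) mod 43; (6|43)=+1, (26|43)=-1; (−1)^{1·2·21}·(+1)^2·(-1)^1 = -1.
v=7: a=7^2·(≡1), b=7^3·(≡4) mod 7; (1|7)=+1, (4|7)=+1; (−1)^{2·3·3}·(+1)^3·(+1)^2 = +1.
v=41: a=41^1·(≡29), b=41^3·(≡37) mod 41; (29|41)=-1, (37|41)=+1; (−1)^{1·3·20}·(-1)^3·(+1)^1 = -1.
v=23: a=23^0·(≡22), b=23^-2·(≡4) mod 23; (22|23)=-1, (4|23)=+1; (−1)^{0·-2·11}·(-1)^-2·(+1)^0 = +1.
v=53: a=53^1·(≡9), b=53^1·(≡9) mod 53; (9|53)=+1, (9|53)=+1; (−1)^{1·1·26}·(+1)^1·(+1)^1 = +1.
v=3: a=3^-2·(≡2), b=3^-2·(≡2) mod 3; (2|3)=-1, (2|3)=-1; (−1)^{-2·-2·1}·(-1)^-2·(-1)^-2 = +1.
(51484889, -3757117 / ℚ) ramifies at {41, 43}: a division algebra.

[41, 43]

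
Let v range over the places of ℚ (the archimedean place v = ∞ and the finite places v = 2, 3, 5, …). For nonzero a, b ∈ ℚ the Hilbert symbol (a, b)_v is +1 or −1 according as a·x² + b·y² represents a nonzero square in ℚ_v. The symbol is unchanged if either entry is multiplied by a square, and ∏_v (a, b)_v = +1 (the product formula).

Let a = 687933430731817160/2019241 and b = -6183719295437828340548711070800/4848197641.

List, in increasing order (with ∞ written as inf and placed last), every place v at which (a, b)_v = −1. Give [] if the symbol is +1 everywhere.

Mod squares: a ≡ 433010, b ≡ -53. Check v ∈ {∞, 2, 5, 7, 11, 19, 23, 29, 43, 47, 53}.
v=23: a=23^2·(≡18), b=23^4·(≡6) mod 23; (18|23)=+1, (6|23)=+1; (−1)^{2·4·11}·(+1)^4·(+1)^2 = +1.
v=7: a=7^-4·(≡2), b=7^-8·(≡3) mod 7; (2|7)=+1, (3|7)=-1; (−1)^{-4·-8·3}·(+1)^-8·(-1)^-4 = +1.
v=19: a=19^1·(≡1), b=19^0·(≡11) mod 19; (1|19)=+1, (11|19)=+1; (−1)^{1·0·9}·(+1)^0·(+1)^1 = +1.
v=∞: 433010 > 0 and -53 < 0  ⇒  (a,b)_∞ = +1.
v=5: a=5^1·(≡2), b=5^2·(≡3) mod 5; (2|5)=-1, (3|5)=-1; (−1)^{1·2·2}·(-1)^2·(-1)^1 = -1.
v=47: a=47^2·(≡11), b=47^4·(≡29) mod 47; (11|47)=-1, (29|47)=-1; (−1)^{2·4·23}·(-1)^4·(-1)^2 = +1.
v=53: a=53^3·(≡18), b=53^5·(≡44) mod 53; (18|53)=-1, (44|53)=+1; (−1)^{3·5·26}·(-1)^5·(+1)^3 = -1.
v=29: a=29^-2·(≡10), b=29^-2·(≡16) mod 29; (10|29)=-1, (16|29)=+1; (−1)^{-2·-2·14}·(-1)^-2·(+1)^-2 = +1.
v=2: v_2(a)=3, v_2(b)=4; units ≡ 1, 3 (mod 8); ε·ε+αω+βω = 0·1+3·1+4·0 ≡ 1  ⇒  (a,b)_2 = -1.
v=11: a=11^2·(≡7), b=11^4·(≡6) mod 11; (7|11)=-1, (6|11)=-1; (−1)^{2·4·5}·(-1)^4·(-1)^2 = +1.
v=43: a=43^1·(≡37), b=43^2·(≡22) mod 43; (37|43)=-1, (22|43)=-1; (−1)^{1·2·21}·(-1)^2·(-1)^1 = -1.
|Ram(433010, -53)| = 4, even; anisotropic at {2, 5, 43, 53}.

[2, 5, 43, 53]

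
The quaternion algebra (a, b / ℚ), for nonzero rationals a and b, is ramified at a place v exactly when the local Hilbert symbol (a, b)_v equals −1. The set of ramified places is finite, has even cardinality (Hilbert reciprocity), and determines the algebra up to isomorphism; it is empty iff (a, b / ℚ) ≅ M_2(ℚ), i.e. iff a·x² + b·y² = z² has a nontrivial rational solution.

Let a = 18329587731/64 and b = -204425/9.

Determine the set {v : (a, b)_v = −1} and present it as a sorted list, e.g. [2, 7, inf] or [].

[2, 13, 23, 37]

(a, b) ≡ (851, -8177) mod (ℚ^×)²; places V = {2, 3, 5, 7, 13, 17, 23, 37, ∞}.
(a,b)_17: α=2, u≡4; β=1, v≡5 (mod 17); (4|17)=+1, (5|17)=-1; sign (−1)^0·+1^1·-1^2 = +1.
(a,b)_3: α=2, u≡2; β=-2, v≡1 (mod 3); (2|3)=-1, (1|3)=+1; sign (−1)^0·-1^-2·+1^2 = +1.
(a,b)_5: α=0, u≡4; β=2, v≡2 (mod 5); (4|5)=+1, (2|5)=-1; sign (−1)^0·+1^2·-1^0 = +1.
(a,b)_23: α=1, u≡22; β=0, v≡5 (mod 23); (22|23)=-1, (5|23)=-1; sign (−1)^0·-1^0·-1^1 = -1.
(a,b)_13: α=2, u≡5; β=1, v≡2 (mod 13); (5|13)=-1, (2|13)=-1; sign (−1)^0·-1^1·-1^2 = -1.
(a,b)_7: α=2, u≡2; β=0, v≡5 (mod 7); (2|7)=+1, (5|7)=-1; sign (−1)^0·+1^0·-1^2 = +1.
(a,b)_37: α=1, u≡18; β=1, v≡11 (mod 37); (18|37)=-1, (11|37)=+1; sign (−1)^0·-1^1·+1^1 = -1.
(a,b)_∞: sgn(851)=+, sgn(-8177)=−, so +1.
(a,b)_2: α=-6, β=0; u≡3, v≡7 (mod 8); ε(u)ε(v)=1·1, αω(v)=-6·0, βω(u)=0·1; sum ≡ 1  ⇒  -1.
|Ram(851, -8177)| = 4, even; anisotropic at {2, 13, 23, 37}.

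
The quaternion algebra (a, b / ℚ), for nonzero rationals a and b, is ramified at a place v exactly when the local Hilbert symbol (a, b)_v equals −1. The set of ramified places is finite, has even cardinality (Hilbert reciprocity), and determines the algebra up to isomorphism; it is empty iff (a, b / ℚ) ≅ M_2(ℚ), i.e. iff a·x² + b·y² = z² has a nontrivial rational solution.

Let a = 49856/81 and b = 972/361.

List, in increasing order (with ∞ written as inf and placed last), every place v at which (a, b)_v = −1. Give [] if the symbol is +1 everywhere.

(a, b) ≡ (779, 3) mod (ℚ^×)²; places V = {2, 3, 19, 41, ∞}.
(a,b)_3: α=-4, u≡2; β=5, v≡1 (mod 3); (2|3)=-1, (1|3)=+1; sign (−1)^0·-1^5·+1^-4 = -1.
(a,b)_19: α=1, u≡8; β=-2, v≡3 (mod 19); (8|19)=-1, (3|19)=-1; sign (−1)^0·-1^-2·-1^1 = -1.
(a,b)_2: α=6, β=2; u≡3, v≡3 (mod 8); ε(u)ε(v)=1·1, αω(v)=6·1, βω(u)=2·1; sum ≡ 1  ⇒  -1.
(a,b)_41: α=1, u≡14; β=0, v≡22 (mod 41); (14|41)=-1, (22|41)=-1; sign (−1)^0·-1^0·-1^1 = -1.
(a,b)_∞: sgn(779)=+, sgn(3)=+, so +1.
Ram(779, 3) = {2, 3, 19, 41}; no ℚ_2-point on the conic.

[2, 3, 19, 41]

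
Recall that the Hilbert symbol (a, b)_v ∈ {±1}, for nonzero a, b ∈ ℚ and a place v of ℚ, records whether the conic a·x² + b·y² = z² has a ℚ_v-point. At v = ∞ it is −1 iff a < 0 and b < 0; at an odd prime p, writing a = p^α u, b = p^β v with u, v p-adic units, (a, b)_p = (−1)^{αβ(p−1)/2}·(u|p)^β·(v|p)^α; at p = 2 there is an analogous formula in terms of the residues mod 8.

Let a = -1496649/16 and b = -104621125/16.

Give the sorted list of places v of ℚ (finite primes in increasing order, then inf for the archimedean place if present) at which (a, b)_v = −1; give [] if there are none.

[2, 3, 19, 29, 31, inf]

(a, b) ≡ (-12369, -85405) mod (ℚ^×)²; places V = {2, 3, 5, 7, 11, 19, 29, 31, ∞}.
(a,b)_5: α=0, u≡1; β=3, v≡1 (mod 5); (1|5)=+1, (1|5)=+1; sign (−1)^0·+1^3·+1^0 = +1.
(a,b)_∞: sgn(-12369)=−, sgn(-85405)=−, so -1.
(a,b)_7: α=1, u≡4; β=2, v≡4 (mod 7); (4|7)=+1, (4|7)=+1; sign (−1)^0·+1^2·+1^1 = +1.
(a,b)_29: α=0, u≡8; β=1, v≡22 (mod 29); (8|29)=-1, (22|29)=+1; sign (−1)^0·-1^1·+1^0 = -1.
(a,b)_3: α=1, u≡2; β=0, v≡2 (mod 3); (2|3)=-1, (2|3)=-1; sign (−1)^0·-1^0·-1^1 = -1.
(a,b)_2: α=-4, β=-4; u≡7, v≡3 (mod 8); ε(u)ε(v)=1·1, αω(v)=-4·1, βω(u)=-4·0; sum ≡ 1  ⇒  -1.
(a,b)_11: α=2, u≡10; β=0, v≡8 (mod 11); (10|11)=-1, (8|11)=-1; sign (−1)^0·-1^0·-1^2 = +1.
(a,b)_31: α=1, u≡7; β=1, v≡4 (mod 31); (7|31)=+1, (4|31)=+1; sign (−1)^1·+1^1·+1^1 = -1.
(a,b)_19: α=1, u≡18; β=1, v≡14 (mod 19); (18|19)=-1, (14|19)=-1; sign (−1)^1·-1^1·-1^1 = -1.
(-12369, -85405 / ℚ) ramifies at {2, 3, 19, 29, 31, ∞}: a division algebra.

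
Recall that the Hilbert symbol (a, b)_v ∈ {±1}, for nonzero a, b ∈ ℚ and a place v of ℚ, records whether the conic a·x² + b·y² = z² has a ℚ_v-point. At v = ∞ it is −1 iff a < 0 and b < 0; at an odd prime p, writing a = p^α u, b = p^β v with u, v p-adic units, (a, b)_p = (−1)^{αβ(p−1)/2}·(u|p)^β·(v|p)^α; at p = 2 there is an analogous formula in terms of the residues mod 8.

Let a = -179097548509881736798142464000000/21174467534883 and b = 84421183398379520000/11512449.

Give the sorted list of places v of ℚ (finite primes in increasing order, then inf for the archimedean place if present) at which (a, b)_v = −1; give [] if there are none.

(a, b) ≡ (-74613, 17) mod (ℚ^×)²; places V = {2, 3, 5, 7, 11, 13, 17, 19, 29, ∞}.
(a,b)_2: α=30, β=18; u≡3, v≡1 (mod 8); ε(u)ε(v)=1·0, αω(v)=30·0, βω(u)=18·1; sum ≡ 0  ⇒  +1.
(a,b)_5: α=6, u≡3; β=4, v≡3 (mod 5); (3|5)=-1, (3|5)=-1; sign (−1)^0·-1^4·-1^6 = +1.
(a,b)_3: α=-11, u≡2; β=-4, v≡2 (mod 3); (2|3)=-1, (2|3)=-1; sign (−1)^0·-1^-4·-1^-11 = -1.
(a,b)_11: α=3, u≡5; β=2, v≡7 (mod 11); (5|11)=+1, (7|11)=-1; sign (−1)^0·+1^2·-1^3 = -1.
(a,b)_13: α=-2, u≡5; β=-2, v≡9 (mod 13); (5|13)=-1, (9|13)=+1; sign (−1)^0·-1^-2·+1^-2 = +1.
(a,b)_7: α=7, u≡1; β=4, v≡3 (mod 7); (1|7)=+1, (3|7)=-1; sign (−1)^0·+1^4·-1^7 = -1.
(a,b)_29: α=-4, u≡7; β=-2, v≡3 (mod 29); (7|29)=+1, (3|29)=-1; sign (−1)^0·+1^-2·-1^-4 = +1.
(a,b)_19: α=3, u≡7; β=2, v≡17 (mod 19); (7|19)=+1, (17|19)=+1; sign (−1)^0·+1^2·+1^3 = +1.
(a,b)_17: α=5, u≡6; β=3, v≡1 (mod 17); (6|17)=-1, (1|17)=+1; sign (−1)^0·-1^3·+1^5 = -1.
(a,b)_∞: sgn(-74613)=−, sgn(17)=+, so +1.
(-74613, 17 / ℚ) ramifies at {3, 7, 11, 17}: a division algebra.

[3, 7, 11, 17]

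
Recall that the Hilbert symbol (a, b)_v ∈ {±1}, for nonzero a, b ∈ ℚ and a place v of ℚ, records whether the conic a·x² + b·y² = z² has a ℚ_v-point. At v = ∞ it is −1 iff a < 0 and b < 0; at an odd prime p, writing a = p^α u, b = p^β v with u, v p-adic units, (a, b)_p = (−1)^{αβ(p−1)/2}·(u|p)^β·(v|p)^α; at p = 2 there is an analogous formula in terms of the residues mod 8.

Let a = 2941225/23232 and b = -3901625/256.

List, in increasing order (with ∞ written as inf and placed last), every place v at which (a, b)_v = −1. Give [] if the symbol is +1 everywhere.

[2, 5]

Mod squares: a ≡ 3, b ≡ -65. Check v ∈ {∞, 2, 3, 5, 7, 11, 13}.
v=2: v_2(a)=-6, v_2(b)=-8; units ≡ 3, 7 (mod 8); ε·ε+αω+βω = 1·1+-6·0+-8·1 ≡ 1  ⇒  (a,b)_2 = -1.
v=3: a=3^-1·(≡1), b=3^0·(≡1) mod 3; (1|3)=+1, (1|3)=+1; (−1)^{-1·0·1}·(+1)^0·(+1)^-1 = +1.
v=7: a=7^6·(≡3), b=7^4·(≡5) mod 7; (3|7)=-1, (5|7)=-1; (−1)^{6·4·3}·(-1)^4·(-1)^6 = +1.
v=13: a=13^0·(≡1), b=13^1·(≡5) mod 13; (1|13)=+1, (5|13)=-1; (−1)^{0·1·6}·(+1)^1·(-1)^0 = +1.
v=∞: 3 > 0 and -65 < 0  ⇒  (a,b)_∞ = +1.
v=11: a=11^-2·(≡9), b=11^0·(≡3) mod 11; (9|11)=+1, (3|11)=+1; (−1)^{-2·0·5}·(+1)^0·(+1)^-2 = +1.
v=5: a=5^2·(≡2), b=5^3·(≡2) mod 5; (2|5)=-1, (2|5)=-1; (−1)^{2·3·2}·(-1)^3·(-1)^2 = -1.
|Ram(3, -65)| = 2, even; anisotropic at {2, 5}.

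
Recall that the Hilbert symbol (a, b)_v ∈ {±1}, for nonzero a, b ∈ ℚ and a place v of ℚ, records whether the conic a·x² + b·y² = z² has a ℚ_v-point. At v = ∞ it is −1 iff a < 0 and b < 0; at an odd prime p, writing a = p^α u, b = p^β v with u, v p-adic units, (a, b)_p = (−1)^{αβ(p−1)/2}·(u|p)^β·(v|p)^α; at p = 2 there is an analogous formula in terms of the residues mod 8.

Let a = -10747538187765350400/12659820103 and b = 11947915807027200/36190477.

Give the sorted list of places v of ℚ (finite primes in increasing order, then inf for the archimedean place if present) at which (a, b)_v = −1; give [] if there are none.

[2, 7, 13, 37]

(a, b) ≡ (-1518517, 10619) mod (ℚ^×)²; places V = {2, 3, 5, 7, 11, 13, 23, 37, 41, 43, 47, ∞}.
(a,b)_3: α=4, u≡2; β=2, v≡2 (mod 3); (2|3)=-1, (2|3)=-1; sign (−1)^0·-1^2·-1^4 = +1.
(a,b)_5: α=2, u≡3; β=2, v≡4 (mod 5); (3|5)=-1, (4|5)=+1; sign (−1)^0·-1^2·+1^2 = +1.
(a,b)_11: α=1, u≡3; β=2, v≡4 (mod 11); (3|11)=+1, (4|11)=+1; sign (−1)^0·+1^2·+1^1 = +1.
(a,b)_47: α=2, u≡24; β=2, v≡35 (mod 47); (24|47)=+1, (35|47)=-1; sign (−1)^0·+1^2·-1^2 = +1.
(a,b)_∞: sgn(-1518517)=−, sgn(10619)=+, so +1.
(a,b)_43: α=-4, u≡22; β=-2, v≡40 (mod 43); (22|43)=-1, (40|43)=+1; sign (−1)^0·-1^-2·+1^-4 = +1.
(a,b)_41: α=1, u≡3; β=1, v≡34 (mod 41); (3|41)=-1, (34|41)=-1; sign (−1)^0·-1^1·-1^1 = +1.
(a,b)_13: α=3, u≡4; β=2, v≡8 (mod 13); (4|13)=+1, (8|13)=-1; sign (−1)^0·+1^2·-1^3 = -1.
(a,b)_7: α=-1, u≡3; β=1, v≡6 (mod 7); (3|7)=-1, (6|7)=-1; sign (−1)^1·-1^1·-1^-1 = -1.
(a,b)_2: α=16, β=12; u≡3, v≡3 (mod 8); ε(u)ε(v)=1·1, αω(v)=16·1, βω(u)=12·1; sum ≡ 1  ⇒  -1.
(a,b)_23: α=-2, u≡1; β=-2, v≡3 (mod 23); (1|23)=+1, (3|23)=+1; sign (−1)^0·+1^-2·+1^-2 = +1.
(a,b)_37: α=1, u≡35; β=-1, v≡25 (mod 37); (35|37)=-1, (25|37)=+1; sign (−1)^0·-1^-1·+1^1 = -1.
Ram(-1518517, 10619) = {2, 7, 13, 37}; no ℚ_2-point on the conic.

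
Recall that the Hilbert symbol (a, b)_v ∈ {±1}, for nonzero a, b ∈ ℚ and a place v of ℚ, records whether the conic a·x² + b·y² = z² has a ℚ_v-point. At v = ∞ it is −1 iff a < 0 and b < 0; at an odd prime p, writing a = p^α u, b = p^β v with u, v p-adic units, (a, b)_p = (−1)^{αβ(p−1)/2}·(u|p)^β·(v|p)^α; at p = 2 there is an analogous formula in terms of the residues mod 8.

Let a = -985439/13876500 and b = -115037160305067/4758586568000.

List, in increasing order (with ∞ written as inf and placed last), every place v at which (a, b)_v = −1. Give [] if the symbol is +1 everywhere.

Mod squares: a ≡ -19635, b ≡ -935. Check v ∈ {∞, 2, 3, 5, 7, 11, 13, 17, 29}.
v=11: a=11^-1·(≡2), b=11^1·(≡3) mod 11; (2|11)=-1, (3|11)=+1; (−1)^{-1·1·5}·(-1)^1·(+1)^-1 = +1.
v=17: a=17^1·(≡13), b=17^3·(≡2) mod 17; (13|17)=+1, (2|17)=+1; (−1)^{1·3·8}·(+1)^3·(+1)^1 = +1.
v=2: v_2(a)=-2, v_2(b)=-6; units ≡ 5, 1 (mod 8); ε·ε+αω+βω = 0·0+-2·0+-6·1 ≡ 0  ⇒  (a,b)_2 = +1.
v=13: a=13^2·(≡6), b=13^6·(≡3) mod 13; (6|13)=-1, (3|13)=+1; (−1)^{2·6·6}·(-1)^6·(+1)^2 = +1.
v=5: a=5^-3·(≡3), b=5^-3·(≡2) mod 5; (3|5)=-1, (2|5)=-1; (−1)^{-3·-3·2}·(-1)^-3·(-1)^-3 = +1.
v=∞: -19635 < 0 and -935 < 0  ⇒  (a,b)_∞ = -1.
v=7: a=7^3·(≡4), b=7^2·(≡6) mod 7; (4|7)=+1, (6|7)=-1; (−1)^{3·2·3}·(+1)^2·(-1)^3 = -1.
v=3: a=3^-1·(≡1), b=3^2·(≡1) mod 3; (1|3)=+1, (1|3)=+1; (−1)^{-1·2·1}·(+1)^2·(+1)^-1 = +1.
v=29: a=29^-2·(≡19), b=29^-6·(≡16) mod 29; (19|29)=-1, (16|29)=+1; (−1)^{-2·-6·14}·(-1)^-6·(+1)^-2 = +1.
(-19635, -935 / ℚ) ramifies at {7, ∞}: a division algebra.

[7, inf]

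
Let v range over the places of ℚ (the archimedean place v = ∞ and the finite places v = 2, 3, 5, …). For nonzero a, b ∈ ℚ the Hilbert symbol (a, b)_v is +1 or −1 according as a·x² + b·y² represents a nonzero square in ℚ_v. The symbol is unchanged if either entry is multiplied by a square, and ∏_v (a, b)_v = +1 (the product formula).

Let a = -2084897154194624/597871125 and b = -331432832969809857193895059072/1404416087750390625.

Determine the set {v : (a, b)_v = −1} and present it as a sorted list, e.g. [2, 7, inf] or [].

(a, b) ≡ (-666655, -58) mod (ℚ^×)²; places V = {2, 3, 5, 7, 11, 13, 17, 23, 29, 31, ∞}.
(a,b)_17: α=1, u≡9; β=-4, v≡3 (mod 17); (9|17)=+1, (3|17)=-1; sign (−1)^0·+1^-4·-1^1 = -1.
(a,b)_5: α=-3, u≡4; β=-8, v≡3 (mod 5); (4|5)=+1, (3|5)=-1; sign (−1)^0·+1^-8·-1^-3 = -1.
(a,b)_3: α=-14, u≡2; β=-16, v≡2 (mod 3); (2|3)=-1, (2|3)=-1; sign (−1)^0·-1^-16·-1^-14 = +1.
(a,b)_31: α=1, u≡4; β=2, v≡25 (mod 31); (4|31)=+1, (25|31)=+1; sign (−1)^0·+1^2·+1^1 = +1.
(a,b)_29: α=2, u≡17; β=3, v≡15 (mod 29); (17|29)=-1, (15|29)=-1; sign (−1)^0·-1^3·-1^2 = -1.
(a,b)_13: α=0, u≡7; β=2, v≡8 (mod 13); (7|13)=-1, (8|13)=-1; sign (−1)^0·-1^2·-1^0 = +1.
(a,b)_2: α=6, β=7; u≡1, v≡3 (mod 8); ε(u)ε(v)=0·1, αω(v)=6·1, βω(u)=7·0; sum ≡ 0  ⇒  +1.
(a,b)_7: α=4, u≡2; β=8, v≡3 (mod 7); (2|7)=+1, (3|7)=-1; sign (−1)^0·+1^8·-1^4 = +1.
(a,b)_∞: sgn(-666655)=−, sgn(-58)=−, so -1.
(a,b)_23: α=1, u≡13; β=2, v≡17 (mod 23); (13|23)=+1, (17|23)=-1; sign (−1)^0·+1^2·-1^1 = -1.
(a,b)_11: α=3, u≡5; β=8, v≡7 (mod 11); (5|11)=+1, (7|11)=-1; sign (−1)^0·+1^8·-1^3 = -1.
Ram(-666655, -58) = {5, 11, 17, 23, 29, ∞}; no ℚ_5-point on the conic.

[5, 11, 17, 23, 29, inf]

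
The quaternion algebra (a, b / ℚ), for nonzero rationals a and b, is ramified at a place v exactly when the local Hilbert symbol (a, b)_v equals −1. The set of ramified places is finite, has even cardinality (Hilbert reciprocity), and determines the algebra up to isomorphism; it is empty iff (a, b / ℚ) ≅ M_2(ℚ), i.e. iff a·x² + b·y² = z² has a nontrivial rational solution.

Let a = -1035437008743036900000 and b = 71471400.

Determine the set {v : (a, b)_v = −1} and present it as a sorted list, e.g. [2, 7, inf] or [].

[7, 17]

(a, b) ≡ (-10010, 14586) mod (ℚ^×)²; places V = {2, 3, 5, 7, 11, 13, 17, ∞}.
(a,b)_5: α=5, u≡2; β=2, v≡1 (mod 5); (2|5)=-1, (1|5)=+1; sign (−1)^0·-1^2·+1^5 = +1.
(a,b)_2: α=5, β=3; u≡3, v≡5 (mod 8); ε(u)ε(v)=1·0, αω(v)=5·1, βω(u)=3·1; sum ≡ 0  ⇒  +1.
(a,b)_∞: sgn(-10010)=−, sgn(14586)=+, so +1.
(a,b)_3: α=6, u≡1; β=1, v≡2 (mod 3); (1|3)=+1, (2|3)=-1; sign (−1)^0·+1^1·-1^6 = +1.
(a,b)_17: α=2, u≡5; β=1, v≡15 (mod 17); (5|17)=-1, (15|17)=+1; sign (−1)^0·-1^1·+1^2 = -1.
(a,b)_11: α=3, u≡5; β=1, v≡8 (mod 11); (5|11)=+1, (8|11)=-1; sign (−1)^1·+1^1·-1^3 = +1.
(a,b)_13: α=3, u≡3; β=1, v≡9 (mod 13); (3|13)=+1, (9|13)=+1; sign (−1)^0·+1^1·+1^3 = +1.
(a,b)_7: α=5, u≡3; β=2, v≡3 (mod 7); (3|7)=-1, (3|7)=-1; sign (−1)^0·-1^2·-1^5 = -1.
(-10010, 14586 / ℚ) ramifies at {7, 17}: a division algebra.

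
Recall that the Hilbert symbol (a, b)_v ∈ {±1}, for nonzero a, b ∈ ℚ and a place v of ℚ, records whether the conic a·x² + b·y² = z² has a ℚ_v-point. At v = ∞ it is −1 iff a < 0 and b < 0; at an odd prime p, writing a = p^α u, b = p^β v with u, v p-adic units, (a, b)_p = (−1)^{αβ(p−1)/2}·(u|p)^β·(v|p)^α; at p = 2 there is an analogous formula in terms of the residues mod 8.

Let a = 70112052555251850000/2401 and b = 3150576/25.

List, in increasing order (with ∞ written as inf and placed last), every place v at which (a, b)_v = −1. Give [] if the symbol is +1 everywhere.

[11, 17]

Mod squares: a ≡ 65, b ≡ 2431. Check v ∈ {∞, 2, 3, 5, 7, 11, 13, 17}.
v=5: a=5^5·(≡2), b=5^-2·(≡1) mod 5; (2|5)=-1, (1|5)=+1; (−1)^{5·-2·2}·(-1)^-2·(+1)^5 = +1.
v=17: a=17^4·(≡14), b=17^1·(≡12) mod 17; (14|17)=-1, (12|17)=-1; (−1)^{4·1·8}·(-1)^1·(-1)^4 = -1.
v=11: a=11^6·(≡2), b=11^1·(≡3) mod 11; (2|11)=-1, (3|11)=+1; (−1)^{6·1·5}·(-1)^1·(+1)^6 = -1.
v=3: a=3^6·(≡2), b=3^4·(≡1) mod 3; (2|3)=-1, (1|3)=+1; (−1)^{6·4·1}·(-1)^4·(+1)^6 = +1.
v=13: a=13^1·(≡11), b=13^1·(≡7) mod 13; (11|13)=-1, (7|13)=-1; (−1)^{1·1·6}·(-1)^1·(-1)^1 = +1.
v=7: a=7^-4·(≡4), b=7^0·(≡4) mod 7; (4|7)=+1, (4|7)=+1; (−1)^{-4·0·3}·(+1)^0·(+1)^-4 = +1.
v=∞: 65 > 0 and 2431 > 0  ⇒  (a,b)_∞ = +1.
v=2: v_2(a)=4, v_2(b)=4; units ≡ 1, 7 (mod 8); ε·ε+αω+βω = 0·1+4·0+4·0 ≡ 0  ⇒  (a,b)_2 = +1.
|Ram(65, 2431)| = 2, even; anisotropic at {11, 17}.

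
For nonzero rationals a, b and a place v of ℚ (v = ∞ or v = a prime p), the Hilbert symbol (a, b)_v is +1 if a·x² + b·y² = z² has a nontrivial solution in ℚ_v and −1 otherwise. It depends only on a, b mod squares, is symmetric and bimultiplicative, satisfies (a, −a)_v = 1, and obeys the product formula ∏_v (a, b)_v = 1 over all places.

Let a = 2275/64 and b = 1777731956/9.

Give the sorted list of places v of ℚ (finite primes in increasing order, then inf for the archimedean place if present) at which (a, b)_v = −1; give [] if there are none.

(a, b) ≡ (91, 53669) mod (ℚ^×)²; places V = {2, 3, 5, 7, 11, 13, 17, 41, ∞}.
(a,b)_2: α=-6, β=2; u≡3, v≡5 (mod 8); ε(u)ε(v)=1·0, αω(v)=-6·1, βω(u)=2·1; sum ≡ 0  ⇒  +1.
(a,b)_41: α=0, u≡8; β=1, v≡15 (mod 41); (8|41)=+1, (15|41)=-1; sign (−1)^0·+1^1·-1^0 = +1.
(a,b)_3: α=0, u≡1; β=-2, v≡2 (mod 3); (1|3)=+1, (2|3)=-1; sign (−1)^0·+1^-2·-1^0 = +1.
(a,b)_7: α=1, u≡3; β=3, v≡4 (mod 7); (3|7)=-1, (4|7)=+1; sign (−1)^1·-1^3·+1^1 = +1.
(a,b)_5: α=2, u≡4; β=0, v≡4 (mod 5); (4|5)=+1, (4|5)=+1; sign (−1)^0·+1^0·+1^2 = +1.
(a,b)_∞: sgn(91)=+, sgn(53669)=+, so +1.
(a,b)_13: α=1, u≡7; β=2, v≡2 (mod 13); (7|13)=-1, (2|13)=-1; sign (−1)^0·-1^2·-1^1 = -1.
(a,b)_17: α=0, u≡5; β=1, v≡5 (mod 17); (5|17)=-1, (5|17)=-1; sign (−1)^0·-1^1·-1^0 = -1.
(a,b)_11: α=0, u≡1; β=1, v≡2 (mod 11); (1|11)=+1, (2|11)=-1; sign (−1)^0·+1^1·-1^0 = +1.
(91, 53669 / ℚ) ramifies at {13, 17}: a division algebra.

[13, 17]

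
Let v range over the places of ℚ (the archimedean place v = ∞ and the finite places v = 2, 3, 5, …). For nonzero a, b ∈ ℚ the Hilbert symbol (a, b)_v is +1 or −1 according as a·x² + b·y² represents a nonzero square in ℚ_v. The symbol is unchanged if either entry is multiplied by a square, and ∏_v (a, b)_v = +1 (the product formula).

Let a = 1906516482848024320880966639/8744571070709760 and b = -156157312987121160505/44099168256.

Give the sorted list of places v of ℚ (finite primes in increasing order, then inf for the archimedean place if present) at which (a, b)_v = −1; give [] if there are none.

(a, b) ≡ (510510, -3770) mod (ℚ^×)²; places V = {2, 3, 5, 7, 11, 13, 17, 19, 29, ∞}.
(a,b)_7: α=9, u≡2; β=6, v≡3 (mod 7); (2|7)=+1, (3|7)=-1; sign (−1)^0·+1^6·-1^9 = -1.
(a,b)_19: α=6, u≡8; β=4, v≡6 (mod 19); (8|19)=-1, (6|19)=+1; sign (−1)^0·-1^4·+1^6 = +1.
(a,b)_29: α=4, u≡23; β=3, v≡19 (mod 29); (23|29)=+1, (19|29)=-1; sign (−1)^0·+1^3·-1^4 = +1.
(a,b)_2: α=-17, β=-11; u≡7, v≡3 (mod 8); ε(u)ε(v)=1·1, αω(v)=-17·1, βω(u)=-11·0; sum ≡ 0  ⇒  +1.
(a,b)_5: α=-1, u≡2; β=1, v≡4 (mod 5); (2|5)=-1, (4|5)=+1; sign (−1)^0·-1^1·+1^-1 = -1.
(a,b)_3: α=-3, u≡1; β=-4, v≡1 (mod 3); (1|3)=+1, (1|3)=+1; sign (−1)^0·+1^-4·+1^-3 = +1.
(a,b)_11: α=-3, u≡5; β=-2, v≡5 (mod 11); (5|11)=+1, (5|11)=+1; sign (−1)^0·+1^-2·+1^-3 = +1.
(a,b)_17: α=5, u≡4; β=4, v≡15 (mod 17); (4|17)=+1, (15|17)=+1; sign (−1)^0·+1^4·+1^5 = +1.
(a,b)_∞: sgn(510510)=+, sgn(-3770)=−, so +1.
(a,b)_13: α=-5, u≡1; β=-3, v≡9 (mod 13); (1|13)=+1, (9|13)=+1; sign (−1)^0·+1^-3·+1^-5 = +1.
(510510, -3770 / ℚ) ramifies at {5, 7}: a division algebra.

[5, 7]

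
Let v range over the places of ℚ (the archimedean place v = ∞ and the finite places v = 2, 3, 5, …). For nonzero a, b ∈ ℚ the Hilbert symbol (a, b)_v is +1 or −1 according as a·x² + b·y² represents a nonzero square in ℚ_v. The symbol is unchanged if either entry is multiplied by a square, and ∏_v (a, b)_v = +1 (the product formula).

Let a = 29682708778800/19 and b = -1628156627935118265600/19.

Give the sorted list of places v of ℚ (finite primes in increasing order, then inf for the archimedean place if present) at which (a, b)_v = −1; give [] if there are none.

Mod squares: a ≡ 143855593, b ≡ -1043119. Check v ∈ {∞, 2, 3, 5, 7, 11, 19, 23, 31, 37, 41, 43}.
v=∞: 143855593 > 0 and -1043119 < 0  ⇒  (a,b)_∞ = +1.
v=7: a=7^1·(≡6), b=7^1·(≡6) mod 7; (6|7)=-1, (6|7)=-1; (−1)^{1·1·3}·(-1)^1·(-1)^1 = -1.
v=37: a=37^1·(≡29), b=37^2·(≡32) mod 37; (29|37)=-1, (32|37)=-1; (−1)^{1·2·18}·(-1)^2·(-1)^1 = -1.
v=19: a=19^-1·(≡3), b=19^-1·(≡11) mod 19; (3|19)=-1, (11|19)=+1; (−1)^{-1·-1·9}·(-1)^-1·(+1)^-1 = +1.
v=41: a=41^1·(≡40), b=41^2·(≡6) mod 41; (40|41)=+1, (6|41)=-1; (−1)^{1·2·20}·(+1)^2·(-1)^1 = -1.
v=43: a=43^0·(≡37), b=43^2·(≡32) mod 43; (37|43)=-1, (32|43)=-1; (−1)^{0·2·21}·(-1)^2·(-1)^0 = +1.
v=2: v_2(a)=4, v_2(b)=8; units ≡ 1, 1 (mod 8); ε·ε+αω+βω = 0·0+4·0+8·0 ≡ 0  ⇒  (a,b)_2 = +1.
v=5: a=5^2·(≡3), b=5^2·(≡4) mod 5; (3|5)=-1, (4|5)=+1; (−1)^{2·2·2}·(-1)^2·(+1)^2 = +1.
v=3: a=3^4·(≡1), b=3^2·(≡2) mod 3; (1|3)=+1, (2|3)=-1; (−1)^{4·2·1}·(+1)^2·(-1)^4 = +1.
v=23: a=23^1·(≡10), b=23^1·(≡12) mod 23; (10|23)=-1, (12|23)=+1; (−1)^{1·1·11}·(-1)^1·(+1)^1 = +1.
v=31: a=31^1·(≡16), b=31^1·(≡26) mod 31; (16|31)=+1, (26|31)=-1; (−1)^{1·1·15}·(+1)^1·(-1)^1 = +1.
v=11: a=11^2·(≡6), b=11^3·(≡7) mod 11; (6|11)=-1, (7|11)=-1; (−1)^{2·3·5}·(-1)^3·(-1)^2 = -1.
Ram(143855593, -1043119) = {7, 11, 37, 41}; no ℚ_7-point on the conic.

[7, 11, 37, 41]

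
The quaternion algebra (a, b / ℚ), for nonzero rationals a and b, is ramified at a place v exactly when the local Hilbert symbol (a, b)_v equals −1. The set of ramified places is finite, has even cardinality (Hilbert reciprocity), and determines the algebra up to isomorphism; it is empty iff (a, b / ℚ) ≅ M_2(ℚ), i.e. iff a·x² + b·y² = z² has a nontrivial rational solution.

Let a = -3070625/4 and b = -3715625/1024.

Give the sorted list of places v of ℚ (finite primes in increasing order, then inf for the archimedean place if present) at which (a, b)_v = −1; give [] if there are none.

[2, 5, 17, 29, 41, inf]

(a, b) ≡ (-17, -5945) mod (ℚ^×)²; places V = {2, 5, 17, 29, 41, ∞}.
(a,b)_29: α=0, u≡10; β=1, v≡19 (mod 29); (10|29)=-1, (19|29)=-1; sign (−1)^0·-1^1·-1^0 = -1.
(a,b)_2: α=-2, β=-10; u≡7, v≡7 (mod 8); ε(u)ε(v)=1·1, αω(v)=-2·0, βω(u)=-10·0; sum ≡ 1  ⇒  -1.
(a,b)_∞: sgn(-17)=−, sgn(-5945)=−, so -1.
(a,b)_17: α=3, u≡1; β=0, v≡12 (mod 17); (1|17)=+1, (12|17)=-1; sign (−1)^0·+1^0·-1^3 = -1.
(a,b)_5: α=4, u≡3; β=5, v≡4 (mod 5); (3|5)=-1, (4|5)=+1; sign (−1)^0·-1^5·+1^4 = -1.
(a,b)_41: α=0, u≡38; β=1, v≡15 (mod 41); (38|41)=-1, (15|41)=-1; sign (−1)^0·-1^1·-1^0 = -1.
(-17, -5945 / ℚ) ramifies at {2, 5, 17, 29, 41, ∞}: a division algebra.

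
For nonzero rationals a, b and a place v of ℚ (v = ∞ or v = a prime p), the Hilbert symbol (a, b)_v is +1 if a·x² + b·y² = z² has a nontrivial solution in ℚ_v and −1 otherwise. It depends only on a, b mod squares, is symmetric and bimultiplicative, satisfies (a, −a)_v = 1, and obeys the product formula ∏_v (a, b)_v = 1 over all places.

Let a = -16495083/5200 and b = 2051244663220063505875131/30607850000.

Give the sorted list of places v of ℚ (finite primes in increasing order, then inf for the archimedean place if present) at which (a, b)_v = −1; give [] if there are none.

(a, b) ≡ (-2431, 692835) mod (ℚ^×)²; places V = {2, 3, 5, 7, 11, 13, 17, 19, 29, 31, ∞}.
(a,b)_2: α=-4, β=-4; u≡1, v≡3 (mod 8); ε(u)ε(v)=0·1, αω(v)=-4·1, βω(u)=-4·0; sum ≡ 0  ⇒  +1.
(a,b)_7: α=0, u≡3; β=-2, v≡5 (mod 7); (3|7)=-1, (5|7)=-1; sign (−1)^0·-1^-2·-1^0 = +1.
(a,b)_19: α=0, u≡4; β=1, v≡16 (mod 19); (4|19)=+1, (16|19)=+1; sign (−1)^0·+1^1·+1^0 = +1.
(a,b)_∞: sgn(-2431)=−, sgn(692835)=+, so +1.
(a,b)_17: α=1, u≡12; β=3, v≡10 (mod 17); (12|17)=-1, (10|17)=-1; sign (−1)^0·-1^3·-1^1 = +1.
(a,b)_29: α=0, u≡13; β=4, v≡28 (mod 29); (13|29)=+1, (28|29)=+1; sign (−1)^0·+1^4·+1^0 = +1.
(a,b)_11: α=3, u≡6; β=7, v≡2 (mod 11); (6|11)=-1, (2|11)=-1; sign (−1)^1·-1^7·-1^3 = -1.
(a,b)_3: α=6, u≡2; β=13, v≡2 (mod 3); (2|3)=-1, (2|3)=-1; sign (−1)^0·-1^13·-1^6 = -1.
(a,b)_5: α=-2, u≡4; β=-5, v≡3 (mod 5); (4|5)=+1, (3|5)=-1; sign (−1)^0·+1^-5·-1^-2 = +1.
(a,b)_31: α=0, u≡25; β=-2, v≡9 (mod 31); (25|31)=+1, (9|31)=+1; sign (−1)^0·+1^-2·+1^0 = +1.
(a,b)_13: α=-1, u≡11; β=-1, v≡8 (mod 13); (11|13)=-1, (8|13)=-1; sign (−1)^0·-1^-1·-1^-1 = +1.
Ram(-2431, 692835) = {3, 11}; no ℚ_3-point on the conic.

[3, 11]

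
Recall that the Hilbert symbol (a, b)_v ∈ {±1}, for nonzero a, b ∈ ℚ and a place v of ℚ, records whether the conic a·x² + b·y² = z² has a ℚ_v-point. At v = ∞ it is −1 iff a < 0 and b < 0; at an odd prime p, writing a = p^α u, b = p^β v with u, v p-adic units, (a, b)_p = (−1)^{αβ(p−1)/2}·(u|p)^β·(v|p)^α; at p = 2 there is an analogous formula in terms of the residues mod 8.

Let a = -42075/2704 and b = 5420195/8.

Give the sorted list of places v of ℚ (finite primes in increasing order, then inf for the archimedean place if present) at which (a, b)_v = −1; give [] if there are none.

[2, 5, 11, 31]

Mod squares: a ≡ -187, b ≡ 310. Check v ∈ {∞, 2, 3, 5, 11, 13, 17, 31}.
v=31: a=31^0·(≡21), b=31^1·(≡20) mod 31; (21|31)=-1, (20|31)=+1; (−1)^{0·1·15}·(-1)^1·(+1)^0 = -1.
v=13: a=13^-2·(≡2), b=13^0·(≡5) mod 13; (2|13)=-1, (5|13)=-1; (−1)^{-2·0·6}·(-1)^0·(-1)^-2 = +1.
v=∞: -187 < 0 and 310 > 0  ⇒  (a,b)_∞ = +1.
v=5: a=5^2·(≡3), b=5^1·(≡3) mod 5; (3|5)=-1, (3|5)=-1; (−1)^{2·1·2}·(-1)^1·(-1)^2 = -1.
v=3: a=3^2·(≡2), b=3^0·(≡1) mod 3; (2|3)=-1, (1|3)=+1; (−1)^{2·0·1}·(-1)^0·(+1)^2 = +1.
v=11: a=11^1·(≡4), b=11^2·(≡10) mod 11; (4|11)=+1, (10|11)=-1; (−1)^{1·2·5}·(+1)^2·(-1)^1 = -1.
v=17: a=17^1·(≡7), b=17^2·(≡9) mod 17; (7|17)=-1, (9|17)=+1; (−1)^{1·2·8}·(-1)^2·(+1)^1 = +1.
v=2: v_2(a)=-4, v_2(b)=-3; units ≡ 5, 3 (mod 8); ε·ε+αω+βω = 0·1+-4·1+-3·1 ≡ 1  ⇒  (a,b)_2 = -1.
(-187, 310 / ℚ) ramifies at {2, 5, 11, 31}: a division algebra.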